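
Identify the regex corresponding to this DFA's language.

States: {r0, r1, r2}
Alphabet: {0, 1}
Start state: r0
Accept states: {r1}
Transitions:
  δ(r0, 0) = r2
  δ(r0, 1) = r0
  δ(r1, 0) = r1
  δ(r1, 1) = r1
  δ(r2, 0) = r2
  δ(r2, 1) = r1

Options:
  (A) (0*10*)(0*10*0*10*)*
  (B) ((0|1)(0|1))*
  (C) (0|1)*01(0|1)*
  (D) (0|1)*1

Check each option against the DFA on short strings; one disagreement eliminates an option:
  (A) (0*10*)(0*10*0*10*)*: on '1' the DFA goes r0 → r0 and rejects (r0 ∉ Accept), but the regex matches it → eliminate
  (B) ((0|1)(0|1))*: on ε the DFA stays in r0 and rejects (r0 ∉ Accept), but the regex matches it → eliminate
  (C) (0|1)*01(0|1)*: agrees with the DFA on every string of length ≤ 6
  (D) (0|1)*1: on '1' the DFA goes r0 → r0 and rejects (r0 ∉ Accept), but the regex matches it → eliminate
Only (C) is consistent with the DFA.
(C) (0|1)*01(0|1)*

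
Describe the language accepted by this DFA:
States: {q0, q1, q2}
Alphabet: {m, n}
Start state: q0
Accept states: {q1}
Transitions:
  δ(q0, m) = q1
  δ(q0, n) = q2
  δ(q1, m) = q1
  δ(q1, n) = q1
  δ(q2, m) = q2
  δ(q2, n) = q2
Testing a few strings:
  'nnm' → reject
  'mmm' → accept
  'mn' → accept
  'm' → accept
State roles: q0=no input read; q1=started with m; q2=started with n (dead)
All strings over {m,n} starting with m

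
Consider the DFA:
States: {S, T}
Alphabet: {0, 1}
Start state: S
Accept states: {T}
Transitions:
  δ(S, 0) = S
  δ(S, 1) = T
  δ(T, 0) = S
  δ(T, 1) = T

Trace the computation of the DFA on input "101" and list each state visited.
read '1': S → T
  read '0': T → S
  read '1': S → T
S -> T -> S -> T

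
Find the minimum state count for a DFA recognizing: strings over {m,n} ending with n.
By Myhill–Nerode, count the distinguishable equivalence classes: two classes — last symbol is n vs. not.
2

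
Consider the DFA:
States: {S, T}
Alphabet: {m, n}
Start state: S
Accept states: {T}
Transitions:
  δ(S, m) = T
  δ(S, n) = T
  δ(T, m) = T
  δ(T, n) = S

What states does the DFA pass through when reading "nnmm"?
read 'n': S → T
  read 'n': T → S
  read 'm': S → T
  read 'm': T → T
S -> T -> S -> T -> T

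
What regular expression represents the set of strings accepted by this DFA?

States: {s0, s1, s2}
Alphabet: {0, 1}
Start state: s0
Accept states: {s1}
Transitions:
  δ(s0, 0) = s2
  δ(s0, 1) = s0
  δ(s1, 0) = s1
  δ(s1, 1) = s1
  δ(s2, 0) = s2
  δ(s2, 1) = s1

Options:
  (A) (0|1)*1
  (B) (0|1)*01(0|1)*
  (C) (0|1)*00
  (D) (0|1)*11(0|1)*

Check each option against the DFA on short strings; one disagreement eliminates an option:
  (A) (0|1)*1: on '1' the DFA goes s0 → s0 and rejects (s0 ∉ Accept), but the regex matches it → eliminate
  (B) (0|1)*01(0|1)*: agrees with the DFA on every string of length ≤ 6
  (C) (0|1)*00: on '00' the DFA goes s0 → s2 → s2 and rejects (s2 ∉ Accept), but the regex matches it → eliminate
  (D) (0|1)*11(0|1)*: on '01' the DFA goes s0 → s2 → s1 and accepts (s1 ∈ Accept), but the regex does not match it → eliminate
Only (B) is consistent with the DFA.
(B) (0|1)*01(0|1)*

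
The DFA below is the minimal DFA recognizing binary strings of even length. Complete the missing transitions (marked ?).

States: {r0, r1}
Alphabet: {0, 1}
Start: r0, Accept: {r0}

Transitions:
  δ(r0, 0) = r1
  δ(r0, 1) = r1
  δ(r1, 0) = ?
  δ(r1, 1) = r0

From the language and accept set, identify what each state tracks — r0: even length so far; r1: odd length so far.
Each missing δ(q, a) is the state matching the new tracked value after reading a.
δ(r1, 0) = r0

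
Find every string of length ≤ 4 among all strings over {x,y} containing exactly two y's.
yy, xyy, yxy, yyx, xxyy, xyxy, xyyx, yxxy, yxyx, yyxx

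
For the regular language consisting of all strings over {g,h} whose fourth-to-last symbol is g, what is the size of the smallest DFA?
By Myhill–Nerode, count the distinguishable equivalence classes: 2^4 = 16 classes — the DFA must remember the last 4 symbols read; every pair of distinct length-4 suffixes is distinguishable by some continuation.
16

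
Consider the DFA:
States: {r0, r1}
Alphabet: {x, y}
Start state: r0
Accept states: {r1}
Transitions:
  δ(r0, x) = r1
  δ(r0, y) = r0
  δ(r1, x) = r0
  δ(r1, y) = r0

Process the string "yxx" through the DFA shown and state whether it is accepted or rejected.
Processing string "yxx":
  r0 --y--> r0
  r0 --x--> r1
  r1 --x--> r0
Final state: r0
Accept states: {r1}
No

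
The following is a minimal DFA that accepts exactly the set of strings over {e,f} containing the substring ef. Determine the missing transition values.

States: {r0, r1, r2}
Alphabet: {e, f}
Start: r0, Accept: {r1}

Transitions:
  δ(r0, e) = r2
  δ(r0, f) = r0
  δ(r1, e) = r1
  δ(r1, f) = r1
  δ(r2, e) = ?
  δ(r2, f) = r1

From the language and accept set, identify what each state tracks — r0: no e seen yet; r1: substring ef seen; r2: seen a e, waiting for f.
Each missing δ(q, a) is the state matching the new tracked value after reading a.
δ(r2, e) = r2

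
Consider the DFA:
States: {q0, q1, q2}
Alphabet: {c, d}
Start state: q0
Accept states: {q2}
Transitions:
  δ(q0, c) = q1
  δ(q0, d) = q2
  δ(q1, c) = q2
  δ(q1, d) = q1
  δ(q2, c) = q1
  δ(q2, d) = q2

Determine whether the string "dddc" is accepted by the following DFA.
Processing string "dddc":
  q0 --d--> q2
  q2 --d--> q2
  q2 --d--> q2
  q2 --c--> q1
Final state: q1
Accept states: {q2}
No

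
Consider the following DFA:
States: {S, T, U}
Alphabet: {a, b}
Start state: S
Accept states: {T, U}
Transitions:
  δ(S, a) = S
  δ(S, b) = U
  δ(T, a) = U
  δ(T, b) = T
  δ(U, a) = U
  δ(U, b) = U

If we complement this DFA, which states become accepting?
Complement accept states = All states \ Original accept states
= {S, T, U} \ {T, U}
{S}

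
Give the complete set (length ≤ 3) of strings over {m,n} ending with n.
n, mn, nn, mmn, mnn, nmn, nnn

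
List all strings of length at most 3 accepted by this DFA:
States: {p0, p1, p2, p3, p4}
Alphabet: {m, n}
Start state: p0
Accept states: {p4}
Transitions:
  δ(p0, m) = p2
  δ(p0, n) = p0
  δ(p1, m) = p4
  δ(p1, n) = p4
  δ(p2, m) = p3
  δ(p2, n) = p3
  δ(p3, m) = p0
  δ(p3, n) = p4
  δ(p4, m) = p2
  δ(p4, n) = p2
mmn, mnn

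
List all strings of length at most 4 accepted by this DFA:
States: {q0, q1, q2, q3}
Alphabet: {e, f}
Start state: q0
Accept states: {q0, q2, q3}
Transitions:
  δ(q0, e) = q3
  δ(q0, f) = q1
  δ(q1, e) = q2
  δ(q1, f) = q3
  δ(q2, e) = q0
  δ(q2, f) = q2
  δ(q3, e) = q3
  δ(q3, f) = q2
ε, e, ee, ef, fe, ff, eee, eef, efe, eff, fee, fef, ffe, fff, eeee, eeef, eefe, eeff, efee, effe, efff, feee, fefe, feff, ffee, ffef, fffe, ffff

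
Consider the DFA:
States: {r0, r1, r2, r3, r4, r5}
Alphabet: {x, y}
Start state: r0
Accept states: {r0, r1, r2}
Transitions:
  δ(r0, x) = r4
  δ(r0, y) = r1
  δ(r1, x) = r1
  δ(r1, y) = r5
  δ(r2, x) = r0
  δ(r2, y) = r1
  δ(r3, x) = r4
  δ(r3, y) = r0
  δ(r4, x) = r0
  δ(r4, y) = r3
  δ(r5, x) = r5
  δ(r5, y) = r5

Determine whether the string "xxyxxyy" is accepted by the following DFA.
Processing string "xxyxxyy":
  r0 --x--> r4
  r4 --x--> r0
  r0 --y--> r1
  r1 --x--> r1
  r1 --x--> r1
  r1 --y--> r5
  r5 --y--> r5
Final state: r5
Accept states: {r0, r1, r2}
No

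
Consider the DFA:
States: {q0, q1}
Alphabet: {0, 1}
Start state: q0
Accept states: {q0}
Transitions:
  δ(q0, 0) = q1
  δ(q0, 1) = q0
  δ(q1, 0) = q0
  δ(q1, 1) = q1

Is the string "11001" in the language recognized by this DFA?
Processing string "11001":
  q0 --1--> q0
  q0 --1--> q0
  q0 --0--> q1
  q1 --0--> q0
  q0 --1--> q0
Final state: q0
Accept states: {q0}
Yes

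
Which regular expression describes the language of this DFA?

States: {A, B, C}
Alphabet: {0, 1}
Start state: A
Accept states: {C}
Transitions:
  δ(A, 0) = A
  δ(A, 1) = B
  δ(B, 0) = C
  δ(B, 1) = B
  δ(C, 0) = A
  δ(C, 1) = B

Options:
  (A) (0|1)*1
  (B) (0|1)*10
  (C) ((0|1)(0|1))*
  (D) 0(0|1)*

Check each option against the DFA on short strings; one disagreement eliminates an option:
  (A) (0|1)*1: on '1' the DFA goes A → B and rejects (B ∉ Accept), but the regex matches it → eliminate
  (B) (0|1)*10: agrees with the DFA on every string of length ≤ 6
  (C) ((0|1)(0|1))*: on ε the DFA stays in A and rejects (A ∉ Accept), but the regex matches it → eliminate
  (D) 0(0|1)*: on '0' the DFA goes A → A and rejects (A ∉ Accept), but the regex matches it → eliminate
Only (B) is consistent with the DFA.
(B) (0|1)*10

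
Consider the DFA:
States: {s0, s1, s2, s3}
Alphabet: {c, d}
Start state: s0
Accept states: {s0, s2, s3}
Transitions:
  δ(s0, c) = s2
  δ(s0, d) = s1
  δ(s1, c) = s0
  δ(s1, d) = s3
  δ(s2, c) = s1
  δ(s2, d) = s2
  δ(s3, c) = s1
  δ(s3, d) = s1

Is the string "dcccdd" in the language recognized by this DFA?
Processing string "dcccdd":
  s0 --d--> s1
  s1 --c--> s0
  s0 --c--> s2
  s2 --c--> s1
  s1 --d--> s3
  s3 --d--> s1
Final state: s1
Accept states: {s0, s2, s3}
No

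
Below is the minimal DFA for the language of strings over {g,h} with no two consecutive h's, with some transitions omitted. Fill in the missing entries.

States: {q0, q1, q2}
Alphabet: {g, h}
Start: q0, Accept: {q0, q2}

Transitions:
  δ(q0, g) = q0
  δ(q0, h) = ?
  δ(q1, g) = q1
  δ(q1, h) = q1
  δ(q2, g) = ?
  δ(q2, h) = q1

From the language and accept set, identify what each state tracks — q0: last symbol not h (ok); q1: saw hh (dead); q2: last symbol h (ok).
Each missing δ(q, a) is the state matching the new tracked value after reading a.
δ(q0, h) = q2; δ(q2, g) = q0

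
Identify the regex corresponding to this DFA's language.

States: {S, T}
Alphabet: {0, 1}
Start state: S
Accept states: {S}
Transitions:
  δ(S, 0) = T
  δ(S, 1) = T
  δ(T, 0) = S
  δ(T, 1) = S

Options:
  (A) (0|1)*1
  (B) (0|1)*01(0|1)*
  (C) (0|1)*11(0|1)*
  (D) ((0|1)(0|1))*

Check each option against the DFA on short strings; one disagreement eliminates an option:
  (A) (0|1)*1: on ε the DFA stays in S and accepts (S ∈ Accept), but the regex does not match it → eliminate
  (B) (0|1)*01(0|1)*: on ε the DFA stays in S and accepts (S ∈ Accept), but the regex does not match it → eliminate
  (C) (0|1)*11(0|1)*: on ε the DFA stays in S and accepts (S ∈ Accept), but the regex does not match it → eliminate
  (D) ((0|1)(0|1))*: agrees with the DFA on every string of length ≤ 6
Only (D) is consistent with the DFA.
(D) ((0|1)(0|1))*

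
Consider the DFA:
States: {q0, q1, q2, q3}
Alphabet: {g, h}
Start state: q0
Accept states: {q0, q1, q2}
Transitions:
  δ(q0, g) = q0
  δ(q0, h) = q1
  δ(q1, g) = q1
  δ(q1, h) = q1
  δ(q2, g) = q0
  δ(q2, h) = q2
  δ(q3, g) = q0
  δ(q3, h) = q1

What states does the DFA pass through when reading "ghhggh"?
read 'g': q0 → q0
  read 'h': q0 → q1
  read 'h': q1 → q1
  read 'g': q1 → q1
  read 'g': q1 → q1
  read 'h': q1 → q1
q0 -> q0 -> q1 -> q1 -> q1 -> q1 -> q1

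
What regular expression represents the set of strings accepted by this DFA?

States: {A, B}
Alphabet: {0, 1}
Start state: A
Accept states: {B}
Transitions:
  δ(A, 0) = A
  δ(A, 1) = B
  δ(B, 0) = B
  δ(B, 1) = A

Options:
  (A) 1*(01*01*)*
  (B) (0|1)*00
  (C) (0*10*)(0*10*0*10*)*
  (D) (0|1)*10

Check each option against the DFA on short strings; one disagreement eliminates an option:
  (A) 1*(01*01*)*: on ε the DFA stays in A and rejects (A ∉ Accept), but the regex matches it → eliminate
  (B) (0|1)*00: on '1' the DFA goes A → B and accepts (B ∈ Accept), but the regex does not match it → eliminate
  (C) (0*10*)(0*10*0*10*)*: agrees with the DFA on every string of length ≤ 6
  (D) (0|1)*10: on '1' the DFA goes A → B and accepts (B ∈ Accept), but the regex does not match it → eliminate
Only (C) is consistent with the DFA.
(C) (0*10*)(0*10*0*10*)*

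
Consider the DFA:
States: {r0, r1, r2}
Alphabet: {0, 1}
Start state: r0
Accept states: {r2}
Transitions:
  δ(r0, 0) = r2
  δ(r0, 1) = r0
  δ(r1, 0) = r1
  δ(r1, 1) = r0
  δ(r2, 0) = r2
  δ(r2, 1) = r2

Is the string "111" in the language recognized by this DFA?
Processing string "111":
  r0 --1--> r0
  r0 --1--> r0
  r0 --1--> r0
Final state: r0
Accept states: {r2}
No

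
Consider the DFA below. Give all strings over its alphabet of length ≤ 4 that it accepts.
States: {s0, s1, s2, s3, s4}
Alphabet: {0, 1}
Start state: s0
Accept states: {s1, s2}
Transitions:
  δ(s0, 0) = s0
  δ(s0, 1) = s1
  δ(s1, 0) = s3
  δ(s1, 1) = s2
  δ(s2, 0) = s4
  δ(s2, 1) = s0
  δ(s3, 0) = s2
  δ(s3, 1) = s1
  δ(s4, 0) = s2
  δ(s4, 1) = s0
1, 01, 11, 001, 011, 100, 101, 0001, 0011, 0100, 0101, 1011, 1100, 1111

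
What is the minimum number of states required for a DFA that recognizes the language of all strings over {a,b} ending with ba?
By Myhill–Nerode, count the distinguishable equivalence classes: 3 classes — one per longest suffix of the input that is a prefix of 'ba' (lengths 0 through 2); only the length-2 class is accepting.
3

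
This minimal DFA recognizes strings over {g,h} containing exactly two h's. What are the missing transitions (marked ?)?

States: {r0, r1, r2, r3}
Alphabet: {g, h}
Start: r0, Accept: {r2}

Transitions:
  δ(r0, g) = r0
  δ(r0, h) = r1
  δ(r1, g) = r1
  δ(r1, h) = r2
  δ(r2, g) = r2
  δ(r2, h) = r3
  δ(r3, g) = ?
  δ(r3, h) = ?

From the language and accept set, identify what each state tracks — r0: zero h's; r1: one h; r2: two h's; r3: ≥ three h's (dead).
Each missing δ(q, a) is the state matching the new tracked value after reading a.
δ(r3, g) = r3; δ(r3, h) = r3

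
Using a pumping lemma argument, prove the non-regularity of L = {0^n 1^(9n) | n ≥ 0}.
Assume L is regular with pumping length p. Idea: pumping the 0-block breaks the 1:9 ratio.
Choose s = 0^p 1^(9p) (length 10p ≥ p). By the pumping lemma, s = xyz with |xy| ≤ p, |y| > 0, so y = 0^k with k ≥ 1. Then xy²z = 0^(p+k) 1^(9p). For this to be in L we would need 9p = 9(p+k), i.e. 9k = 0, contradicting k ≥ 1. So xy²z ∉ L.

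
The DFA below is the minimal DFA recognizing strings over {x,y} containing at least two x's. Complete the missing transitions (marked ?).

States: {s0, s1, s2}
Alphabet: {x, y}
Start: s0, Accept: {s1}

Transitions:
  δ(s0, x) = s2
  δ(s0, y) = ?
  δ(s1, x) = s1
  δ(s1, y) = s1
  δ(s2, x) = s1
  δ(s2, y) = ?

From the language and accept set, identify what each state tracks — s0: zero x's seen; s1: ≥ two x's seen; s2: one x seen.
Each missing δ(q, a) is the state matching the new tracked value after reading a.
δ(s0, y) = s0; δ(s2, y) = s2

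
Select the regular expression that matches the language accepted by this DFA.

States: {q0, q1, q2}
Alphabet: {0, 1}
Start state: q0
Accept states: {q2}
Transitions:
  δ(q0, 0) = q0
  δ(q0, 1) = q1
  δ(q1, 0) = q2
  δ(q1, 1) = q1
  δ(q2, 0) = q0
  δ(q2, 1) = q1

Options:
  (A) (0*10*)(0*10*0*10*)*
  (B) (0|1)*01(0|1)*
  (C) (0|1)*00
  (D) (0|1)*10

Check each option against the DFA on short strings; one disagreement eliminates an option:
  (A) (0*10*)(0*10*0*10*)*: on '1' the DFA goes q0 → q1 and rejects (q1 ∉ Accept), but the regex matches it → eliminate
  (B) (0|1)*01(0|1)*: on '01' the DFA goes q0 → q0 → q1 and rejects (q1 ∉ Accept), but the regex matches it → eliminate
  (C) (0|1)*00: on '00' the DFA goes q0 → q0 → q0 and rejects (q0 ∉ Accept), but the regex matches it → eliminate
  (D) (0|1)*10: agrees with the DFA on every string of length ≤ 6
Only (D) is consistent with the DFA.
(D) (0|1)*10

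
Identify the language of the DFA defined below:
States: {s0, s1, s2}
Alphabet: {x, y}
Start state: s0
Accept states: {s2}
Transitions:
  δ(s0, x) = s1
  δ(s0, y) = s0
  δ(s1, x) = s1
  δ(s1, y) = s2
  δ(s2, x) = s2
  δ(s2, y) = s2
Testing a few strings:
  'yyx' → reject
  'xx' → reject
  'x' → reject
  'y' → reject
State roles: s0=no x seen yet; s1=seen a x, waiting for y; s2=substring xy seen
All strings over {x,y} containing the substring xy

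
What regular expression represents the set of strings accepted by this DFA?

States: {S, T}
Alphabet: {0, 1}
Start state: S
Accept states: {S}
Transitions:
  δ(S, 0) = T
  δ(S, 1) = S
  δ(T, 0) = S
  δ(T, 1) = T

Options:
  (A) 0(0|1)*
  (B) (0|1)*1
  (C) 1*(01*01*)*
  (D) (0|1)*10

Check each option against the DFA on short strings; one disagreement eliminates an option:
  (A) 0(0|1)*: on ε the DFA stays in S and accepts (S ∈ Accept), but the regex does not match it → eliminate
  (B) (0|1)*1: on ε the DFA stays in S and accepts (S ∈ Accept), but the regex does not match it → eliminate
  (C) 1*(01*01*)*: agrees with the DFA on every string of length ≤ 6
  (D) (0|1)*10: on ε the DFA stays in S and accepts (S ∈ Accept), but the regex does not match it → eliminate
Only (C) is consistent with the DFA.
(C) 1*(01*01*)*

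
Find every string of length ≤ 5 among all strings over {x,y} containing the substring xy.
xy, xxy, xyx, xyy, yxy, xxxy, xxyx, xxyy, xyxx, xyxy, xyyx, xyyy, yxxy, yxyx, yxyy, yyxy, xxxxy, xxxyx, xxxyy, xxyxx, xxyxy, xxyyx, xxyyy, xyxxx, xyxxy, xyxyx, xyxyy, xyyxx, xyyxy, xyyyx, xyyyy, yxxxy, yxxyx, yxxyy, yxyxx, yxyxy, yxyyx, yxyyy, yyxxy, yyxyx, yyxyy, yyyxy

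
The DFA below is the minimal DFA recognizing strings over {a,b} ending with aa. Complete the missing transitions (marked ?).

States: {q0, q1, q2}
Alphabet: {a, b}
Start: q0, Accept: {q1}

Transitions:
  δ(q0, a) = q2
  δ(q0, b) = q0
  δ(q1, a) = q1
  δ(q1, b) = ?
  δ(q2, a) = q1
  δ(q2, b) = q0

From the language and accept set, identify what each state tracks — q0: last symbol not a; q1: two trailing a's; q2: one trailing a.
Each missing δ(q, a) is the state matching the new tracked value after reading a.
δ(q1, b) = q0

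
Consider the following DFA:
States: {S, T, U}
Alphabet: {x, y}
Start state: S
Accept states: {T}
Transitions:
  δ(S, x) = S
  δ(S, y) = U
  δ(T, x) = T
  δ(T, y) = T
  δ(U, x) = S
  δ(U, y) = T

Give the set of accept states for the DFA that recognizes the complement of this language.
Complement accept states = All states \ Original accept states
= {S, T, U} \ {T}
{S, U}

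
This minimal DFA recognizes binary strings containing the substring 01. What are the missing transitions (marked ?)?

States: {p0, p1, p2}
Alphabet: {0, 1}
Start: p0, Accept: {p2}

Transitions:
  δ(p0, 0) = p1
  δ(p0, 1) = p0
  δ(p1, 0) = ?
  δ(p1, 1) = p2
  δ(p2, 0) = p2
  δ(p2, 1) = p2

From the language and accept set, identify what each state tracks — p0: no 0 seen yet; p1: seen a 0, waiting for 1; p2: substring 01 seen.
Each missing δ(q, a) is the state matching the new tracked value after reading a.
δ(p1, 0) = p1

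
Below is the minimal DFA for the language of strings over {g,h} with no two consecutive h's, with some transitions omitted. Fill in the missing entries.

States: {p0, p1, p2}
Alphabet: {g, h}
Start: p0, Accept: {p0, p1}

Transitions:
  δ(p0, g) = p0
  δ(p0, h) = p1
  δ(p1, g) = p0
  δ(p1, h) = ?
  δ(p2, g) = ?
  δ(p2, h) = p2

From the language and accept set, identify what each state tracks — p0: last symbol not h (ok); p1: last symbol h (ok); p2: saw hh (dead).
Each missing δ(q, a) is the state matching the new tracked value after reading a.
δ(p1, h) = p2; δ(p2, g) = p2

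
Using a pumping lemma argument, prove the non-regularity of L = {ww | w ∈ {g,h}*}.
Assume L is regular with pumping length p. Idea: pumping the leading g-block breaks the equality of the two halves.
Choose s = g^p h g^p h ∈ L (with w = g^p h). |s| = 2p+2 ≥ p. By the pumping lemma, s = xyz with |xy| ≤ p, |y| > 0, so y = g^k with k ≥ 1, in the first g-block. Then xy²z = g^(p+k) h g^p h, of length 2p+2+k. If k is odd this length is odd, so it cannot be of the form ww. If k is even, each half has length p+1+k/2 ≤ p+k, so the first half lies entirely inside the leading g-block and contains no h, while the second half ends in h; the halves differ. Either way xy²z ∉ L.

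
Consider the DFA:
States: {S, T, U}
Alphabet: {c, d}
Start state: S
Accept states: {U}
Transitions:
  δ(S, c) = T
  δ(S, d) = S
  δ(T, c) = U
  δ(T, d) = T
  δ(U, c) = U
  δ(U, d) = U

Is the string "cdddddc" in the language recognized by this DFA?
Processing string "cdddddc":
  S --c--> T
  T --d--> T
  T --d--> T
  T --d--> T
  T --d--> T
  T --d--> T
  T --c--> U
Final state: U
Accept states: {U}
Yes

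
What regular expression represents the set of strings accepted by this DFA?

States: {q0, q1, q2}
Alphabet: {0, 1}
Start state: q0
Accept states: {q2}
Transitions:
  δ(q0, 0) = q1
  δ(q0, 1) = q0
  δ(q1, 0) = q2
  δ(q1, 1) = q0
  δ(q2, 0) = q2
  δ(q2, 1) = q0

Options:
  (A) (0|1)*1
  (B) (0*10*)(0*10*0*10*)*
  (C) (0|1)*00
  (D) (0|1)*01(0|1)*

Check each option against the DFA on short strings; one disagreement eliminates an option:
  (A) (0|1)*1: on '1' the DFA goes q0 → q0 and rejects (q0 ∉ Accept), but the regex matches it → eliminate
  (B) (0*10*)(0*10*0*10*)*: on '1' the DFA goes q0 → q0 and rejects (q0 ∉ Accept), but the regex matches it → eliminate
  (C) (0|1)*00: agrees with the DFA on every string of length ≤ 6
  (D) (0|1)*01(0|1)*: on '00' the DFA goes q0 → q1 → q2 and accepts (q2 ∈ Accept), but the regex does not match it → eliminate
Only (C) is consistent with the DFA.
(C) (0|1)*00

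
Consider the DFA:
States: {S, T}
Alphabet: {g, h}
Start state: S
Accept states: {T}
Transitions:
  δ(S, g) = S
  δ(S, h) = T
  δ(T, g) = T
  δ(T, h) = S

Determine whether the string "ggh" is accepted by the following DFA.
Processing string "ggh":
  S --g--> S
  S --g--> S
  S --h--> T
Final state: T
Accept states: {T}
Yes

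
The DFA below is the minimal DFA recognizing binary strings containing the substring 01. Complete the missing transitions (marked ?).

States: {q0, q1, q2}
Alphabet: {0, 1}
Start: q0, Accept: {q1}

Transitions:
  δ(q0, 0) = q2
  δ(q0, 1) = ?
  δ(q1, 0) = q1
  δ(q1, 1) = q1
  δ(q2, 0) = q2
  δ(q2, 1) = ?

From the language and accept set, identify what each state tracks — q0: no 0 seen yet; q1: substring 01 seen; q2: seen a 0, waiting for 1.
Each missing δ(q, a) is the state matching the new tracked value after reading a.
δ(q0, 1) = q0; δ(q2, 1) = q1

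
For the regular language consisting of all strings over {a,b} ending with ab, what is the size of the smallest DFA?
By Myhill–Nerode, count the distinguishable equivalence classes: 3 classes — one per longest suffix of the input that is a prefix of 'ab' (lengths 0 through 2); only the length-2 class is accepting.
3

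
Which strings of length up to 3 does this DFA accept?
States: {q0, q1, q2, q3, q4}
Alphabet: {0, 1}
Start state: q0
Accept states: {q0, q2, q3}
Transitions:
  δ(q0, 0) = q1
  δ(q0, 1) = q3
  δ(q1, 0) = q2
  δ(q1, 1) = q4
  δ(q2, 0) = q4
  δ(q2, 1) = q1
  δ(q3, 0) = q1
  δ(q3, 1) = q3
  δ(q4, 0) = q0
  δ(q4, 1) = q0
ε, 1, 00, 11, 010, 011, 100, 111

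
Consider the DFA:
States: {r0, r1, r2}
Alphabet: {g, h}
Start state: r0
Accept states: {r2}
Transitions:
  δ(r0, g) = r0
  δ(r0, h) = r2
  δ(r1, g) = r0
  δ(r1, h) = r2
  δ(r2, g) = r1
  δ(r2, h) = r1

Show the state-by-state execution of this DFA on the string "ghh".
read 'g': r0 → r0
  read 'h': r0 → r2
  read 'h': r2 → r1
r0 -> r0 -> r2 -> r1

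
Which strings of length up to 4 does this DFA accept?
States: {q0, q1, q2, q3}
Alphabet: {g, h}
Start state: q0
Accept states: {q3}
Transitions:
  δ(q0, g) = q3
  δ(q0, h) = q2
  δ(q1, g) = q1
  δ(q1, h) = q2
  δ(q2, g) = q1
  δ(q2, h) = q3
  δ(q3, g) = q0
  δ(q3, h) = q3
g, gh, hh, ggg, ghh, hhh, gggh, gghh, ghgg, ghhh, hghh, hhgg, hhhh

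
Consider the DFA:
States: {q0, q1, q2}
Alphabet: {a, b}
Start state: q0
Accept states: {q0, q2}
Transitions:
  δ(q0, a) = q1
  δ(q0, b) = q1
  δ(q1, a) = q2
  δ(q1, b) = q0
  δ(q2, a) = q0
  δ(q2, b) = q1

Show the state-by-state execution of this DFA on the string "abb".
read 'a': q0 → q1
  read 'b': q1 → q0
  read 'b': q0 → q1
q0 -> q1 -> q0 -> q1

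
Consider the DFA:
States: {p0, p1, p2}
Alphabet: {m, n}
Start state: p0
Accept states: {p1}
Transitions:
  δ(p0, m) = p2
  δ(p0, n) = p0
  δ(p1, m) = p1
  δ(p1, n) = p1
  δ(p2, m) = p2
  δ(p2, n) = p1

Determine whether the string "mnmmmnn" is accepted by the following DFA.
Processing string "mnmmmnn":
  p0 --m--> p2
  p2 --n--> p1
  p1 --m--> p1
  p1 --m--> p1
  p1 --m--> p1
  p1 --n--> p1
  p1 --n--> p1
Final state: p1
Accept states: {p1}
Yes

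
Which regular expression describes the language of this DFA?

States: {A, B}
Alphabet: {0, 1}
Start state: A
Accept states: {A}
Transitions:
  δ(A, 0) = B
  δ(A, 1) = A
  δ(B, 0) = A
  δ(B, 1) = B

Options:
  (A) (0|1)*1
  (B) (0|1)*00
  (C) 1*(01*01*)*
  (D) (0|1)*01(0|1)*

Check each option against the DFA on short strings; one disagreement eliminates an option:
  (A) (0|1)*1: on ε the DFA stays in A and accepts (A ∈ Accept), but the regex does not match it → eliminate
  (B) (0|1)*00: on ε the DFA stays in A and accepts (A ∈ Accept), but the regex does not match it → eliminate
  (C) 1*(01*01*)*: agrees with the DFA on every string of length ≤ 6
  (D) (0|1)*01(0|1)*: on ε the DFA stays in A and accepts (A ∈ Accept), but the regex does not match it → eliminate
Only (C) is consistent with the DFA.
(C) 1*(01*01*)*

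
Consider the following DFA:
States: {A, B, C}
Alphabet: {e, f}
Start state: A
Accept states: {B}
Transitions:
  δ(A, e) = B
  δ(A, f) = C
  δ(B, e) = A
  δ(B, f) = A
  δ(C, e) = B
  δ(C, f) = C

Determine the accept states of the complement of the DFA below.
Complement accept states = All states \ Original accept states
= {A, B, C} \ {B}
{A, C}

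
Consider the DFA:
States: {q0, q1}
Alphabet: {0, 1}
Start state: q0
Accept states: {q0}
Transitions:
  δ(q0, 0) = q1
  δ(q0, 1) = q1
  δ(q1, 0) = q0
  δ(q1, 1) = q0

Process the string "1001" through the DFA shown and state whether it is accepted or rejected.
Processing string "1001":
  q0 --1--> q1
  q1 --0--> q0
  q0 --0--> q1
  q1 --1--> q0
Final state: q0
Accept states: {q0}
Yes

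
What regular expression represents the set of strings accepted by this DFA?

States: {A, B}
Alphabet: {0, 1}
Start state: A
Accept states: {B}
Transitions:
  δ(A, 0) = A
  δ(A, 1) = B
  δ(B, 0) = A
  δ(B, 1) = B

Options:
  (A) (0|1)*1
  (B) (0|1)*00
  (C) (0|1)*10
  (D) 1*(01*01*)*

Check each option against the DFA on short strings; one disagreement eliminates an option:
  (A) (0|1)*1: agrees with the DFA on every string of length ≤ 6
  (B) (0|1)*00: on '1' the DFA goes A → B and accepts (B ∈ Accept), but the regex does not match it → eliminate
  (C) (0|1)*10: on '1' the DFA goes A → B and accepts (B ∈ Accept), but the regex does not match it → eliminate
  (D) 1*(01*01*)*: on ε the DFA stays in A and rejects (A ∉ Accept), but the regex matches it → eliminate
Only (A) is consistent with the DFA.
(A) (0|1)*1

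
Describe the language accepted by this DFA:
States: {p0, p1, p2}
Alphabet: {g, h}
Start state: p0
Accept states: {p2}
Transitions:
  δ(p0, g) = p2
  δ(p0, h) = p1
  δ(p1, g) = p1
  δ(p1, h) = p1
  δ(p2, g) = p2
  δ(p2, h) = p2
Testing a few strings:
  'hgg' → reject
  'h' → reject
  'g' → accept
  'hhh' → reject
State roles: p0=no input read; p1=started with h (dead); p2=started with g
All strings over {g,h} starting with g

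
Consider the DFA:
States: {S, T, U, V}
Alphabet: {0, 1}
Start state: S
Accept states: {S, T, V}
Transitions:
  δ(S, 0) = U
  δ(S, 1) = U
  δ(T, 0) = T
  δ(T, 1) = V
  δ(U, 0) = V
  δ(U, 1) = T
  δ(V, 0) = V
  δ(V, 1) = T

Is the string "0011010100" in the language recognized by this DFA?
Processing string "0011010100":
  S --0--> U
  U --0--> V
  V --1--> T
  T --1--> V
  V --0--> V
  V --1--> T
  T --0--> T
  T --1--> V
  V --0--> V
  V --0--> V
Final state: V
Accept states: {S, T, V}
Yes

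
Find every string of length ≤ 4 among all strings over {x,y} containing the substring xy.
xy, xxy, xyx, xyy, yxy, xxxy, xxyx, xxyy, xyxx, xyxy, xyyx, xyyy, yxxy, yxyx, yxyy, yyxy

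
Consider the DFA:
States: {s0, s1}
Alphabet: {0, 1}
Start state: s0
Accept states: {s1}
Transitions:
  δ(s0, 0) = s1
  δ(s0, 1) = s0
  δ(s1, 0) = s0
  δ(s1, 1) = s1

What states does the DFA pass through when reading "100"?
read '1': s0 → s0
  read '0': s0 → s1
  read '0': s1 → s0
s0 -> s0 -> s1 -> s0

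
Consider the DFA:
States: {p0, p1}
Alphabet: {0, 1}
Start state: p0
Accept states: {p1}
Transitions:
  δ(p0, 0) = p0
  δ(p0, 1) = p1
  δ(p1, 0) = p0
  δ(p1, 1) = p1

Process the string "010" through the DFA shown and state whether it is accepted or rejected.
Processing string "010":
  p0 --0--> p0
  p0 --1--> p1
  p1 --0--> p0
Final state: p0
Accept states: {p1}
No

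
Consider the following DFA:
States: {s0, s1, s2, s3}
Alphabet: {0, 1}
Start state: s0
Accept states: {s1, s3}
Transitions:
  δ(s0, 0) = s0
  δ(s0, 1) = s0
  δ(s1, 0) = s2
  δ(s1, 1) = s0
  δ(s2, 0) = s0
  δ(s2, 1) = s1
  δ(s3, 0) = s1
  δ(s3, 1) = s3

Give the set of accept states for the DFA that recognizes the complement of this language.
Complement accept states = All states \ Original accept states
= {s0, s1, s2, s3} \ {s1, s3}
{s0, s2}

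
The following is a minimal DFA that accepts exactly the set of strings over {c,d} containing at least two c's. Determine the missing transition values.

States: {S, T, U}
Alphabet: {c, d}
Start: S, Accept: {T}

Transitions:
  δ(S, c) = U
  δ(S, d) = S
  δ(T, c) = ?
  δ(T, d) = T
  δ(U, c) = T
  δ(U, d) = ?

From the language and accept set, identify what each state tracks — S: zero c's seen; T: ≥ two c's seen; U: one c seen.
Each missing δ(q, a) is the state matching the new tracked value after reading a.
δ(T, c) = T; δ(U, d) = U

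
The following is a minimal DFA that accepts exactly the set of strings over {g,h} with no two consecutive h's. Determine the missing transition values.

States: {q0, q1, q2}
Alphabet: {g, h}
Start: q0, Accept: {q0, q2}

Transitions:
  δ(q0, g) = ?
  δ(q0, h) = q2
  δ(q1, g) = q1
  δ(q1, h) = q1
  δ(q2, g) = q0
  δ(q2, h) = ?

From the language and accept set, identify what each state tracks — q0: last symbol not h (ok); q1: saw hh (dead); q2: last symbol h (ok).
Each missing δ(q, a) is the state matching the new tracked value after reading a.
δ(q0, g) = q0; δ(q2, h) = q1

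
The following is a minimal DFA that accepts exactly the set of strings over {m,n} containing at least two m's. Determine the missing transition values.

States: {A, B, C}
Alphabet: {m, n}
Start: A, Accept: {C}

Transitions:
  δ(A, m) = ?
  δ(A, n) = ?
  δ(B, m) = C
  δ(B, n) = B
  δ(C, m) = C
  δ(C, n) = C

From the language and accept set, identify what each state tracks — A: zero m's seen; B: one m seen; C: ≥ two m's seen.
Each missing δ(q, a) is the state matching the new tracked value after reading a.
δ(A, m) = B; δ(A, n) = A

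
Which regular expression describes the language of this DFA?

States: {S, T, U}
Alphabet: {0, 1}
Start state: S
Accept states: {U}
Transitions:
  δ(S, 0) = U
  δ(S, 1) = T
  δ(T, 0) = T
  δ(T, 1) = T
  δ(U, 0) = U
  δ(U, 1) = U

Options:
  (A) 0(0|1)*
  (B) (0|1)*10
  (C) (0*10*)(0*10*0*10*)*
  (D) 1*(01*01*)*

Check each option against the DFA on short strings; one disagreement eliminates an option:
  (A) 0(0|1)*: agrees with the DFA on every string of length ≤ 6
  (B) (0|1)*10: on '0' the DFA goes S → U and accepts (U ∈ Accept), but the regex does not match it → eliminate
  (C) (0*10*)(0*10*0*10*)*: on '0' the DFA goes S → U and accepts (U ∈ Accept), but the regex does not match it → eliminate
  (D) 1*(01*01*)*: on ε the DFA stays in S and rejects (S ∉ Accept), but the regex matches it → eliminate
Only (A) is consistent with the DFA.
(A) 0(0|1)*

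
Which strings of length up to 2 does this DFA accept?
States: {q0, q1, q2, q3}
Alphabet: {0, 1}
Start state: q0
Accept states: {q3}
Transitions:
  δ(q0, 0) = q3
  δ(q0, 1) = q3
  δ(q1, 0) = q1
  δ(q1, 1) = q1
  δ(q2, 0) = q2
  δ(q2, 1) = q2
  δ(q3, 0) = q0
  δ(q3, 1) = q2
0, 1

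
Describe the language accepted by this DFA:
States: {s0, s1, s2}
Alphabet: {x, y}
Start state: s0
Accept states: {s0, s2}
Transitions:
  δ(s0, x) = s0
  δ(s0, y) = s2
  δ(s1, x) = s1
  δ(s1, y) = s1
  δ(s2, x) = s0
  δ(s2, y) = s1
Testing a few strings:
  'yy' → reject
  'xxyy' → reject
  'yx' → accept
  'xy' → accept
State roles: s0=last symbol not y (ok); s1=saw yy (dead); s2=last symbol y (ok)
All strings over {x,y} with no two consecutive y's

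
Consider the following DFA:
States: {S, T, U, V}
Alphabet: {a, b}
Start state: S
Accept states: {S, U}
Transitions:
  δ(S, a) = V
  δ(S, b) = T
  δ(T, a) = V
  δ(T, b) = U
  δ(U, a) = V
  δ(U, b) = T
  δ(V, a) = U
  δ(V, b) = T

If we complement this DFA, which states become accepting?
Complement accept states = All states \ Original accept states
= {S, T, U, V} \ {S, U}
{T, V}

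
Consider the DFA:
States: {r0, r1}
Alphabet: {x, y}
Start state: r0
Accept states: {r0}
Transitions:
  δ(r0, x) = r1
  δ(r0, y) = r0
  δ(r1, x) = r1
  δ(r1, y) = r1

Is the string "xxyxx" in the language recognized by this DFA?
Processing string "xxyxx":
  r0 --x--> r1
  r1 --x--> r1
  r1 --y--> r1
  r1 --x--> r1
  r1 --x--> r1
Final state: r1
Accept states: {r0}
No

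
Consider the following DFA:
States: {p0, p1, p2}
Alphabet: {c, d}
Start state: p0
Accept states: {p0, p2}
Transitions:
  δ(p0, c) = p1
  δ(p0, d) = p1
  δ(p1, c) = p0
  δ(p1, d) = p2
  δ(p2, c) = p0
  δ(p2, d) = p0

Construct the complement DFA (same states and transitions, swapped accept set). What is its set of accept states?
Complement accept states = All states \ Original accept states
= {p0, p1, p2} \ {p0, p2}
{p1}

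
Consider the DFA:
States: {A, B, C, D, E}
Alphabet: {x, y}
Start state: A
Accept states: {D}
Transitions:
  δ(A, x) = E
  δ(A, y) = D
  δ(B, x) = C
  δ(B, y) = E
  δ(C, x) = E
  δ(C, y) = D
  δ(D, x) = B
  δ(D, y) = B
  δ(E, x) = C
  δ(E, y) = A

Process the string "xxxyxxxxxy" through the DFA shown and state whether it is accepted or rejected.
Processing string "xxxyxxxxxy":
  A --x--> E
  E --x--> C
  C --x--> E
  E --y--> A
  A --x--> E
  E --x--> C
  C --x--> E
  E --x--> C
  C --x--> E
  E --y--> A
Final state: A
Accept states: {D}
No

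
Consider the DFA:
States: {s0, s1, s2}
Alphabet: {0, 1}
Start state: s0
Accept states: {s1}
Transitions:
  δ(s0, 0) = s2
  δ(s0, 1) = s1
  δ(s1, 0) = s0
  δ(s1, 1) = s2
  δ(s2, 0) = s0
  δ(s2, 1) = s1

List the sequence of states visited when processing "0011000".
read '0': s0 → s2
  read '0': s2 → s0
  read '1': s0 → s1
  read '1': s1 → s2
  read '0': s2 → s0
  read '0': s0 → s2
  read '0': s2 → s0
s0 -> s2 -> s0 -> s1 -> s2 -> s0 -> s2 -> s0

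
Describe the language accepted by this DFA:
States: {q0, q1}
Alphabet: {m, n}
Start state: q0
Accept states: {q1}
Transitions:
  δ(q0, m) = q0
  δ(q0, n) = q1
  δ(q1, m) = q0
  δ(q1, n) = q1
Testing a few strings:
  'mmn' → accept
  'nmm' → reject
  'mmm' → reject
  'mm' → reject
State roles: q0=last symbol not n; q1=last symbol is n
All strings over {m,n} ending with n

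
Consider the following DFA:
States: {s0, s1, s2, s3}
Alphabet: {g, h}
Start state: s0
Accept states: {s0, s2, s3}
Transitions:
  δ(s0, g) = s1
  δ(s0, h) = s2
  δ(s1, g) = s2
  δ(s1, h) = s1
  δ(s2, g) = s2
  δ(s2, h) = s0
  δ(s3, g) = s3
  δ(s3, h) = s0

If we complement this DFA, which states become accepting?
Complement accept states = All states \ Original accept states
= {s0, s1, s2, s3} \ {s0, s2, s3}
{s1}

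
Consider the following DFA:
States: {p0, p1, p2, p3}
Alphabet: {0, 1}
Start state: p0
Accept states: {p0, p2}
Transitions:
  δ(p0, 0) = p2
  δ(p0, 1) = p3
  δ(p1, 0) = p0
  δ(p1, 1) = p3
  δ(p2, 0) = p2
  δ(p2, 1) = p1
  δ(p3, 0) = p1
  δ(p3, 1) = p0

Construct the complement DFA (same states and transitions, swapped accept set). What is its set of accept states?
Complement accept states = All states \ Original accept states
= {p0, p1, p2, p3} \ {p0, p2}
{p1, p3}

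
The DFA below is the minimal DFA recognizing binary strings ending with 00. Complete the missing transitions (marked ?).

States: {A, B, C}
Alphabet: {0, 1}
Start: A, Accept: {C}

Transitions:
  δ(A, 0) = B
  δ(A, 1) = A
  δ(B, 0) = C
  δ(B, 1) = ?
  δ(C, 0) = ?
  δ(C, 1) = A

From the language and accept set, identify what each state tracks — A: last symbol not 0; B: one trailing 0; C: two trailing 0's.
Each missing δ(q, a) is the state matching the new tracked value after reading a.
δ(B, 1) = A; δ(C, 0) = C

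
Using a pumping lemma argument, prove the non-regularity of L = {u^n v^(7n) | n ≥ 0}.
Assume L is regular with pumping length p. Idea: pumping the u-block breaks the 1:7 ratio.
Choose s = u^p v^(7p) (length 8p ≥ p). By the pumping lemma, s = xyz with |xy| ≤ p, |y| > 0, so y = u^k with k ≥ 1. Then xy²z = u^(p+k) v^(7p). For this to be in L we would need 7p = 7(p+k), i.e. 7k = 0, contradicting k ≥ 1. So xy²z ∉ L.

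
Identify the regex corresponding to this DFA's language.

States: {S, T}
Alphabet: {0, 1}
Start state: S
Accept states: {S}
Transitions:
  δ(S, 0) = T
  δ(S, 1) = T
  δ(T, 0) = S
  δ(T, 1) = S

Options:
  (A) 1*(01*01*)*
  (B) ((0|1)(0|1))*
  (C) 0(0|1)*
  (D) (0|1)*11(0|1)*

Check each option against the DFA on short strings; one disagreement eliminates an option:
  (A) 1*(01*01*)*: on '1' the DFA goes S → T and rejects (T ∉ Accept), but the regex matches it → eliminate
  (B) ((0|1)(0|1))*: agrees with the DFA on every string of length ≤ 6
  (C) 0(0|1)*: on ε the DFA stays in S and accepts (S ∈ Accept), but the regex does not match it → eliminate
  (D) (0|1)*11(0|1)*: on ε the DFA stays in S and accepts (S ∈ Accept), but the regex does not match it → eliminate
Only (B) is consistent with the DFA.
(B) ((0|1)(0|1))*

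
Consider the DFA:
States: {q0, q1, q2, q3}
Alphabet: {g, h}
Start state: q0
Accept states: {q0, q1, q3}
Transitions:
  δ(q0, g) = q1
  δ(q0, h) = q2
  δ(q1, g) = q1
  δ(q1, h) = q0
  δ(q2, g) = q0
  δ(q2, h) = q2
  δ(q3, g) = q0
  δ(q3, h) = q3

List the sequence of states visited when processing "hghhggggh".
read 'h': q0 → q2
  read 'g': q2 → q0
  read 'h': q0 → q2
  read 'h': q2 → q2
  read 'g': q2 → q0
  read 'g': q0 → q1
  read 'g': q1 → q1
  read 'g': q1 → q1
  read 'h': q1 → q0
q0 -> q2 -> q0 -> q2 -> q2 -> q0 -> q1 -> q1 -> q1 -> q0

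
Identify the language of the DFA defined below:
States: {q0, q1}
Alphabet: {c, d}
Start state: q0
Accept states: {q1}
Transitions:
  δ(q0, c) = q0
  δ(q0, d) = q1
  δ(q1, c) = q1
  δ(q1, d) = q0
Testing a few strings:
  'cd' → accept
  'ccd' → accept
  'ccc' → reject
  'c' → reject
State roles: q0=even number of d's so far; q1=odd number of d's so far
All strings over {c,d} with an odd number of d's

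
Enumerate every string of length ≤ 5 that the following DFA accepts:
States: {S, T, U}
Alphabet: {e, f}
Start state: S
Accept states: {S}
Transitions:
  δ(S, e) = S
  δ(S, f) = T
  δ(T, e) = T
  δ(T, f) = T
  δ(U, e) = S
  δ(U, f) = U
ε, e, ee, eee, eeee, eeeee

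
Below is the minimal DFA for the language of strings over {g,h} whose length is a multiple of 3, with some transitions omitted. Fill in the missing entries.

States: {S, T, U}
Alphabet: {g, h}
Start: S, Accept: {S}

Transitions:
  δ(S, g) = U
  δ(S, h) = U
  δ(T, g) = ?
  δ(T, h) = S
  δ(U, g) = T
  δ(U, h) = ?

From the language and accept set, identify what each state tracks — S: length ≡ 0 (mod 3); T: length ≡ 2 (mod 3); U: length ≡ 1 (mod 3).
Each missing δ(q, a) is the state matching the new tracked value after reading a.
δ(T, g) = S; δ(U, h) = T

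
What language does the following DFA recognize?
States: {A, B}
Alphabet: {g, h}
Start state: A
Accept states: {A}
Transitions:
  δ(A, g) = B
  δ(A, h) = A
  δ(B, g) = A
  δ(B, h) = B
Testing a few strings:
  'g' → reject
  'h' → accept
  'ggg' → reject
  'hgh' → reject
State roles: A=even number of g's so far; B=odd number of g's so far
All strings over {g,h} with an even number of g's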